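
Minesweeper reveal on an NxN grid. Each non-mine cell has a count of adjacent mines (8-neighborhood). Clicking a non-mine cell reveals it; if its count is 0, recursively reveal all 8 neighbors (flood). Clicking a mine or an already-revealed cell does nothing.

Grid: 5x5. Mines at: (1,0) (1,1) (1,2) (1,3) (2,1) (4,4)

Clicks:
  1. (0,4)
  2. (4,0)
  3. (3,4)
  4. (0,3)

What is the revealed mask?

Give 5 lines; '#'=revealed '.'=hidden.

Click 1 (0,4) count=1: revealed 1 new [(0,4)] -> total=1
Click 2 (4,0) count=0: revealed 8 new [(3,0) (3,1) (3,2) (3,3) (4,0) (4,1) (4,2) (4,3)] -> total=9
Click 3 (3,4) count=1: revealed 1 new [(3,4)] -> total=10
Click 4 (0,3) count=2: revealed 1 new [(0,3)] -> total=11

Answer: ...##
.....
.....
#####
####.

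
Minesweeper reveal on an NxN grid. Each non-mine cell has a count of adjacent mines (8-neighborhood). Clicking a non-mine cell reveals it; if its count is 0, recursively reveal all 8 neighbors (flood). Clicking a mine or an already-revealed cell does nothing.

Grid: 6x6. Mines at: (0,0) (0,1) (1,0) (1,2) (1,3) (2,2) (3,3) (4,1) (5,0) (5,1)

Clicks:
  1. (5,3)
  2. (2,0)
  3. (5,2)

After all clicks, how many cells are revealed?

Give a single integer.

Answer: 17

Derivation:
Click 1 (5,3) count=0: revealed 16 new [(0,4) (0,5) (1,4) (1,5) (2,4) (2,5) (3,4) (3,5) (4,2) (4,3) (4,4) (4,5) (5,2) (5,3) (5,4) (5,5)] -> total=16
Click 2 (2,0) count=1: revealed 1 new [(2,0)] -> total=17
Click 3 (5,2) count=2: revealed 0 new [(none)] -> total=17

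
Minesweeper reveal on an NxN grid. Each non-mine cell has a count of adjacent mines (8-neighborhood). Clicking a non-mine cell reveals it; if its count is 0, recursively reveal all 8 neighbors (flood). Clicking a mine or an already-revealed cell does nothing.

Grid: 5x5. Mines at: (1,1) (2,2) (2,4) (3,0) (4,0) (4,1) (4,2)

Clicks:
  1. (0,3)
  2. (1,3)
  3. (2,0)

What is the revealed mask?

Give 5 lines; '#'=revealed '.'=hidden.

Answer: ..###
..###
#....
.....
.....

Derivation:
Click 1 (0,3) count=0: revealed 6 new [(0,2) (0,3) (0,4) (1,2) (1,3) (1,4)] -> total=6
Click 2 (1,3) count=2: revealed 0 new [(none)] -> total=6
Click 3 (2,0) count=2: revealed 1 new [(2,0)] -> total=7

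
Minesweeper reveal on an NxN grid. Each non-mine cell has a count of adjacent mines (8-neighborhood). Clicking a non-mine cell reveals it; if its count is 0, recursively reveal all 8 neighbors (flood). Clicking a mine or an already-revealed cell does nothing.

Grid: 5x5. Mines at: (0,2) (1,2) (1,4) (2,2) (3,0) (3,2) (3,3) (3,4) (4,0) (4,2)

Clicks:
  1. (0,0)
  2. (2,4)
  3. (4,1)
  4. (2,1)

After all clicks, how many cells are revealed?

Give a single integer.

Answer: 8

Derivation:
Click 1 (0,0) count=0: revealed 6 new [(0,0) (0,1) (1,0) (1,1) (2,0) (2,1)] -> total=6
Click 2 (2,4) count=3: revealed 1 new [(2,4)] -> total=7
Click 3 (4,1) count=4: revealed 1 new [(4,1)] -> total=8
Click 4 (2,1) count=4: revealed 0 new [(none)] -> total=8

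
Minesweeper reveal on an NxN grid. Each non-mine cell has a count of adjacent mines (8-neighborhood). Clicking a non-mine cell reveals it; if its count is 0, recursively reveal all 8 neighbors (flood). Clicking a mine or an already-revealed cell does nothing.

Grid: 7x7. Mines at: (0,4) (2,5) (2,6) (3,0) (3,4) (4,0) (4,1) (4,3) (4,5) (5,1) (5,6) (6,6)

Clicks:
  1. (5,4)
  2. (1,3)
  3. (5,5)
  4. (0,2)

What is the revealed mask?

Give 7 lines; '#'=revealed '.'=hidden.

Answer: ####...
####...
####...
.###...
.......
....##.
.......

Derivation:
Click 1 (5,4) count=2: revealed 1 new [(5,4)] -> total=1
Click 2 (1,3) count=1: revealed 1 new [(1,3)] -> total=2
Click 3 (5,5) count=3: revealed 1 new [(5,5)] -> total=3
Click 4 (0,2) count=0: revealed 14 new [(0,0) (0,1) (0,2) (0,3) (1,0) (1,1) (1,2) (2,0) (2,1) (2,2) (2,3) (3,1) (3,2) (3,3)] -> total=17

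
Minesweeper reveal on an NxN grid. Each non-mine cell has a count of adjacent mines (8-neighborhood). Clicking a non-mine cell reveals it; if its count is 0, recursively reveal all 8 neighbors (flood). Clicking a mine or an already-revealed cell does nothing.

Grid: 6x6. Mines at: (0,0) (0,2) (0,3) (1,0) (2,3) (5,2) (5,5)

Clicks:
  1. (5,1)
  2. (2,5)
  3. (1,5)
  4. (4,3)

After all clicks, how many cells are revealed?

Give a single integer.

Answer: 12

Derivation:
Click 1 (5,1) count=1: revealed 1 new [(5,1)] -> total=1
Click 2 (2,5) count=0: revealed 10 new [(0,4) (0,5) (1,4) (1,5) (2,4) (2,5) (3,4) (3,5) (4,4) (4,5)] -> total=11
Click 3 (1,5) count=0: revealed 0 new [(none)] -> total=11
Click 4 (4,3) count=1: revealed 1 new [(4,3)] -> total=12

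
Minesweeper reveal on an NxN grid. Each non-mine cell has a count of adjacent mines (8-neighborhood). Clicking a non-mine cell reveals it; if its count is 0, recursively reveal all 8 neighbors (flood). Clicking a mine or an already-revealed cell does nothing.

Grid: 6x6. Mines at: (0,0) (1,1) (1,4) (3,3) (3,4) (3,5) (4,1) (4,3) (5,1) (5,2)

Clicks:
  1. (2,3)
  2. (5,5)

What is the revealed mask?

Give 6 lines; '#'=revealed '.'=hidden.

Click 1 (2,3) count=3: revealed 1 new [(2,3)] -> total=1
Click 2 (5,5) count=0: revealed 4 new [(4,4) (4,5) (5,4) (5,5)] -> total=5

Answer: ......
......
...#..
......
....##
....##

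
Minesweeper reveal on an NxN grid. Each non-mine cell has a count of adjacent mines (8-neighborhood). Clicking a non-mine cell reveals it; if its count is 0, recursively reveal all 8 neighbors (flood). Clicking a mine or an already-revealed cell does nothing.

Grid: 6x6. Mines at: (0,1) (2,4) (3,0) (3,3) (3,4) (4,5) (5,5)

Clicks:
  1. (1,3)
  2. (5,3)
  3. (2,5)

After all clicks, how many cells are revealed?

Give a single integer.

Answer: 12

Derivation:
Click 1 (1,3) count=1: revealed 1 new [(1,3)] -> total=1
Click 2 (5,3) count=0: revealed 10 new [(4,0) (4,1) (4,2) (4,3) (4,4) (5,0) (5,1) (5,2) (5,3) (5,4)] -> total=11
Click 3 (2,5) count=2: revealed 1 new [(2,5)] -> total=12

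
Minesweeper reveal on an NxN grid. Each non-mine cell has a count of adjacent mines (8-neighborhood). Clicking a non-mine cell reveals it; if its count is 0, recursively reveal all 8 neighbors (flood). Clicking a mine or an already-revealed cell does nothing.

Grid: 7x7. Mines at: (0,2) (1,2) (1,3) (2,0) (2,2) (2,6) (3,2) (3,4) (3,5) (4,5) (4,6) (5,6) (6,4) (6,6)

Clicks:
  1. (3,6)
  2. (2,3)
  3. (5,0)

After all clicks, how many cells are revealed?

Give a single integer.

Answer: 16

Derivation:
Click 1 (3,6) count=4: revealed 1 new [(3,6)] -> total=1
Click 2 (2,3) count=5: revealed 1 new [(2,3)] -> total=2
Click 3 (5,0) count=0: revealed 14 new [(3,0) (3,1) (4,0) (4,1) (4,2) (4,3) (5,0) (5,1) (5,2) (5,3) (6,0) (6,1) (6,2) (6,3)] -> total=16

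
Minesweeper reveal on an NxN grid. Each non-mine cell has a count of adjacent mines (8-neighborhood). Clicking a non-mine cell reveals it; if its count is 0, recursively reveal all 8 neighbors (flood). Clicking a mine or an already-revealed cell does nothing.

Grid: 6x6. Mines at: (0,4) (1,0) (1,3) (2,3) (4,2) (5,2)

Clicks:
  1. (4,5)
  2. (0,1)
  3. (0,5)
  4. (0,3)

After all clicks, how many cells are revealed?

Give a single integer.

Click 1 (4,5) count=0: revealed 13 new [(1,4) (1,5) (2,4) (2,5) (3,3) (3,4) (3,5) (4,3) (4,4) (4,5) (5,3) (5,4) (5,5)] -> total=13
Click 2 (0,1) count=1: revealed 1 new [(0,1)] -> total=14
Click 3 (0,5) count=1: revealed 1 new [(0,5)] -> total=15
Click 4 (0,3) count=2: revealed 1 new [(0,3)] -> total=16

Answer: 16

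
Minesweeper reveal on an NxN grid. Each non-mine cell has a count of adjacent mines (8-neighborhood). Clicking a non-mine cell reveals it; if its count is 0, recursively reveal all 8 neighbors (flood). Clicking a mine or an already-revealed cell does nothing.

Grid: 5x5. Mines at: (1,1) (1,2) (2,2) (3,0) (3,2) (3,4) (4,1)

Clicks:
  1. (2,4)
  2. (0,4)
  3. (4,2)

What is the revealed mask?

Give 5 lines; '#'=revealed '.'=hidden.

Click 1 (2,4) count=1: revealed 1 new [(2,4)] -> total=1
Click 2 (0,4) count=0: revealed 5 new [(0,3) (0,4) (1,3) (1,4) (2,3)] -> total=6
Click 3 (4,2) count=2: revealed 1 new [(4,2)] -> total=7

Answer: ...##
...##
...##
.....
..#..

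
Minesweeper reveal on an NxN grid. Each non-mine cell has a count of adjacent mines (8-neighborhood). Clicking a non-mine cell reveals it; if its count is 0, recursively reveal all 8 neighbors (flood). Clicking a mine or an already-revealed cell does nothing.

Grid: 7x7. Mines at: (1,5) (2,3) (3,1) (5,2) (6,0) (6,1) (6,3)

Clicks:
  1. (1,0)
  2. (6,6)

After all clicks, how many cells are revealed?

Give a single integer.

Click 1 (1,0) count=0: revealed 13 new [(0,0) (0,1) (0,2) (0,3) (0,4) (1,0) (1,1) (1,2) (1,3) (1,4) (2,0) (2,1) (2,2)] -> total=13
Click 2 (6,6) count=0: revealed 18 new [(2,4) (2,5) (2,6) (3,3) (3,4) (3,5) (3,6) (4,3) (4,4) (4,5) (4,6) (5,3) (5,4) (5,5) (5,6) (6,4) (6,5) (6,6)] -> total=31

Answer: 31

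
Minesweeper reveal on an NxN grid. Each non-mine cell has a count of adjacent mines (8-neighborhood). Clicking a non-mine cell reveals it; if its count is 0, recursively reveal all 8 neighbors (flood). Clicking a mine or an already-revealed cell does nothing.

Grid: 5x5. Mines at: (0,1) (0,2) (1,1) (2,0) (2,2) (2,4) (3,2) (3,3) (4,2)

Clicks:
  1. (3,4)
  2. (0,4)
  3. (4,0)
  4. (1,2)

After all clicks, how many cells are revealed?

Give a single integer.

Click 1 (3,4) count=2: revealed 1 new [(3,4)] -> total=1
Click 2 (0,4) count=0: revealed 4 new [(0,3) (0,4) (1,3) (1,4)] -> total=5
Click 3 (4,0) count=0: revealed 4 new [(3,0) (3,1) (4,0) (4,1)] -> total=9
Click 4 (1,2) count=4: revealed 1 new [(1,2)] -> total=10

Answer: 10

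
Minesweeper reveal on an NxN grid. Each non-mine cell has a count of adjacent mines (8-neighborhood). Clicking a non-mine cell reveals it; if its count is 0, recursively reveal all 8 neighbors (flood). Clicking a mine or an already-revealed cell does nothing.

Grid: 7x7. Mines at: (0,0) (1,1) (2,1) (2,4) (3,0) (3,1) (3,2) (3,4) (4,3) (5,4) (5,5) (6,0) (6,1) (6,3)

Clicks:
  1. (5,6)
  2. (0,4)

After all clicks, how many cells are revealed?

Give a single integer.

Click 1 (5,6) count=1: revealed 1 new [(5,6)] -> total=1
Click 2 (0,4) count=0: revealed 16 new [(0,2) (0,3) (0,4) (0,5) (0,6) (1,2) (1,3) (1,4) (1,5) (1,6) (2,5) (2,6) (3,5) (3,6) (4,5) (4,6)] -> total=17

Answer: 17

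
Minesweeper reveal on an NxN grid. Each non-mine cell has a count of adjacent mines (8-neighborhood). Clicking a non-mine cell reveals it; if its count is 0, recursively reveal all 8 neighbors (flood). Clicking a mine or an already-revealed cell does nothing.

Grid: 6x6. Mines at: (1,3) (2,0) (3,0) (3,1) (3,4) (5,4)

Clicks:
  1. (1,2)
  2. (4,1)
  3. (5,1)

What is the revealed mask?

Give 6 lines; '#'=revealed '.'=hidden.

Answer: ......
..#...
......
......
####..
####..

Derivation:
Click 1 (1,2) count=1: revealed 1 new [(1,2)] -> total=1
Click 2 (4,1) count=2: revealed 1 new [(4,1)] -> total=2
Click 3 (5,1) count=0: revealed 7 new [(4,0) (4,2) (4,3) (5,0) (5,1) (5,2) (5,3)] -> total=9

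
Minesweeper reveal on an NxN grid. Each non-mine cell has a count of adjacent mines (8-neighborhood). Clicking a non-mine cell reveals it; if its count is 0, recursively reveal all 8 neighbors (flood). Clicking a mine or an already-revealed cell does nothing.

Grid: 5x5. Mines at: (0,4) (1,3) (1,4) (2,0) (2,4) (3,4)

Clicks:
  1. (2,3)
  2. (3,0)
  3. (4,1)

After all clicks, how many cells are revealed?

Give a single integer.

Click 1 (2,3) count=4: revealed 1 new [(2,3)] -> total=1
Click 2 (3,0) count=1: revealed 1 new [(3,0)] -> total=2
Click 3 (4,1) count=0: revealed 9 new [(2,1) (2,2) (3,1) (3,2) (3,3) (4,0) (4,1) (4,2) (4,3)] -> total=11

Answer: 11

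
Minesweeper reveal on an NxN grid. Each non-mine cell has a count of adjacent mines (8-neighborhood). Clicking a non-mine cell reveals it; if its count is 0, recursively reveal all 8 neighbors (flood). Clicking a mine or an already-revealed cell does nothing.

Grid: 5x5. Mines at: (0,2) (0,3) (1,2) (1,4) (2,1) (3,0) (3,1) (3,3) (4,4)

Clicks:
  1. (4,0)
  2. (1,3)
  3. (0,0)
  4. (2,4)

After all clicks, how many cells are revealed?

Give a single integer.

Click 1 (4,0) count=2: revealed 1 new [(4,0)] -> total=1
Click 2 (1,3) count=4: revealed 1 new [(1,3)] -> total=2
Click 3 (0,0) count=0: revealed 4 new [(0,0) (0,1) (1,0) (1,1)] -> total=6
Click 4 (2,4) count=2: revealed 1 new [(2,4)] -> total=7

Answer: 7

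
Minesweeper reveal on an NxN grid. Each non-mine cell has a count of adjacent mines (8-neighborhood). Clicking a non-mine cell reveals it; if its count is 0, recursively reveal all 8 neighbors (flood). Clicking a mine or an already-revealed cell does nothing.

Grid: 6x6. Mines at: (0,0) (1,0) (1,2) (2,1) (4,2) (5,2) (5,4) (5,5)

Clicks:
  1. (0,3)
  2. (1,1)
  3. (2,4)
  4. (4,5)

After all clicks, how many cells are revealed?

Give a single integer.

Click 1 (0,3) count=1: revealed 1 new [(0,3)] -> total=1
Click 2 (1,1) count=4: revealed 1 new [(1,1)] -> total=2
Click 3 (2,4) count=0: revealed 14 new [(0,4) (0,5) (1,3) (1,4) (1,5) (2,3) (2,4) (2,5) (3,3) (3,4) (3,5) (4,3) (4,4) (4,5)] -> total=16
Click 4 (4,5) count=2: revealed 0 new [(none)] -> total=16

Answer: 16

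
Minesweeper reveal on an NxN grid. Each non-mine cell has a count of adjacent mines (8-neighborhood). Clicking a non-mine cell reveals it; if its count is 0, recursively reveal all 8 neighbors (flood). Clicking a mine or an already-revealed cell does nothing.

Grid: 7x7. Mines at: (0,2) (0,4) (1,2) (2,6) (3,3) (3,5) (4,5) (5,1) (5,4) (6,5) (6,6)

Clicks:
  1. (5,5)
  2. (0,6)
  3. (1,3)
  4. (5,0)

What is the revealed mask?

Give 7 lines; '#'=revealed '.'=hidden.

Click 1 (5,5) count=4: revealed 1 new [(5,5)] -> total=1
Click 2 (0,6) count=0: revealed 4 new [(0,5) (0,6) (1,5) (1,6)] -> total=5
Click 3 (1,3) count=3: revealed 1 new [(1,3)] -> total=6
Click 4 (5,0) count=1: revealed 1 new [(5,0)] -> total=7

Answer: .....##
...#.##
.......
.......
.......
#....#.
.......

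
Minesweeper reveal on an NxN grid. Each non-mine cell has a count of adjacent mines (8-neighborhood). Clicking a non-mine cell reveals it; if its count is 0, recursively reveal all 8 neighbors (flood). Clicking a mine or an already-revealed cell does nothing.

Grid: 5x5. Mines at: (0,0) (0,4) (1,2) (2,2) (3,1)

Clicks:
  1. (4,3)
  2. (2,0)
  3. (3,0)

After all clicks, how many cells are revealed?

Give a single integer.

Click 1 (4,3) count=0: revealed 10 new [(1,3) (1,4) (2,3) (2,4) (3,2) (3,3) (3,4) (4,2) (4,3) (4,4)] -> total=10
Click 2 (2,0) count=1: revealed 1 new [(2,0)] -> total=11
Click 3 (3,0) count=1: revealed 1 new [(3,0)] -> total=12

Answer: 12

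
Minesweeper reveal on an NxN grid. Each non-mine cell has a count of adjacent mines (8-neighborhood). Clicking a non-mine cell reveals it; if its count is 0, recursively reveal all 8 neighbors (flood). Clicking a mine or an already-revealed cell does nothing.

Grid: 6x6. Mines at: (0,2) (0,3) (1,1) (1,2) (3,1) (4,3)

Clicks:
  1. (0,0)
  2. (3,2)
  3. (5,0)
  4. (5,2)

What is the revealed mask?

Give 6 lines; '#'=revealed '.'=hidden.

Click 1 (0,0) count=1: revealed 1 new [(0,0)] -> total=1
Click 2 (3,2) count=2: revealed 1 new [(3,2)] -> total=2
Click 3 (5,0) count=0: revealed 6 new [(4,0) (4,1) (4,2) (5,0) (5,1) (5,2)] -> total=8
Click 4 (5,2) count=1: revealed 0 new [(none)] -> total=8

Answer: #.....
......
......
..#...
###...
###...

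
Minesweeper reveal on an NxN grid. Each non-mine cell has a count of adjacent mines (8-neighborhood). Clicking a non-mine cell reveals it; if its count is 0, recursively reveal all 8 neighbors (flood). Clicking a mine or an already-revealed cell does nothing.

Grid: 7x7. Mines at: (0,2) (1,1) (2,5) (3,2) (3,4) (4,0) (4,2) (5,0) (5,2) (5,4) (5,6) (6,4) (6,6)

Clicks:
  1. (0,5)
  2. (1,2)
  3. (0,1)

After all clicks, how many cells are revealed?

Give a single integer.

Answer: 10

Derivation:
Click 1 (0,5) count=0: revealed 8 new [(0,3) (0,4) (0,5) (0,6) (1,3) (1,4) (1,5) (1,6)] -> total=8
Click 2 (1,2) count=2: revealed 1 new [(1,2)] -> total=9
Click 3 (0,1) count=2: revealed 1 new [(0,1)] -> total=10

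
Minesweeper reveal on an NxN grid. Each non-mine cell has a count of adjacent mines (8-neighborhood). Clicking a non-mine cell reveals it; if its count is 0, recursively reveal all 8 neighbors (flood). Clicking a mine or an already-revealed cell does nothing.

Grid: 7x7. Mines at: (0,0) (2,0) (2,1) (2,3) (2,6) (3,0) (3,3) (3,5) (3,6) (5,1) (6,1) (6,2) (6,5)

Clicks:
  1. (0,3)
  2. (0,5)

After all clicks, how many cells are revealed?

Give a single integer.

Answer: 12

Derivation:
Click 1 (0,3) count=0: revealed 12 new [(0,1) (0,2) (0,3) (0,4) (0,5) (0,6) (1,1) (1,2) (1,3) (1,4) (1,5) (1,6)] -> total=12
Click 2 (0,5) count=0: revealed 0 new [(none)] -> total=12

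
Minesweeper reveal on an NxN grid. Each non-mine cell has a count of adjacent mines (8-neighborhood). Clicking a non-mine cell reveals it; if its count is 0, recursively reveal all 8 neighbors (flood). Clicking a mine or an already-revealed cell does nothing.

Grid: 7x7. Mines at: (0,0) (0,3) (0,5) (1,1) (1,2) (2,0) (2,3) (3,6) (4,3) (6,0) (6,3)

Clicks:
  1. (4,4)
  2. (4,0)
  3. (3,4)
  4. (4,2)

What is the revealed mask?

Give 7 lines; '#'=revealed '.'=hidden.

Click 1 (4,4) count=1: revealed 1 new [(4,4)] -> total=1
Click 2 (4,0) count=0: revealed 9 new [(3,0) (3,1) (3,2) (4,0) (4,1) (4,2) (5,0) (5,1) (5,2)] -> total=10
Click 3 (3,4) count=2: revealed 1 new [(3,4)] -> total=11
Click 4 (4,2) count=1: revealed 0 new [(none)] -> total=11

Answer: .......
.......
.......
###.#..
###.#..
###....
.......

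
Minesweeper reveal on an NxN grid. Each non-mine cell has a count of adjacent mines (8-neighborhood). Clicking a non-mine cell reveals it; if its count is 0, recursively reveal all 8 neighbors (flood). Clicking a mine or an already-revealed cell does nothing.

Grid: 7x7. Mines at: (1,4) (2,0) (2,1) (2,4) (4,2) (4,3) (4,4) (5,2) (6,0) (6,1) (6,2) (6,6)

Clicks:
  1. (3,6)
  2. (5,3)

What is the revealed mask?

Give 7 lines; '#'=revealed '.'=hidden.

Answer: .....##
.....##
.....##
.....##
.....##
...#.##
.......

Derivation:
Click 1 (3,6) count=0: revealed 12 new [(0,5) (0,6) (1,5) (1,6) (2,5) (2,6) (3,5) (3,6) (4,5) (4,6) (5,5) (5,6)] -> total=12
Click 2 (5,3) count=5: revealed 1 new [(5,3)] -> total=13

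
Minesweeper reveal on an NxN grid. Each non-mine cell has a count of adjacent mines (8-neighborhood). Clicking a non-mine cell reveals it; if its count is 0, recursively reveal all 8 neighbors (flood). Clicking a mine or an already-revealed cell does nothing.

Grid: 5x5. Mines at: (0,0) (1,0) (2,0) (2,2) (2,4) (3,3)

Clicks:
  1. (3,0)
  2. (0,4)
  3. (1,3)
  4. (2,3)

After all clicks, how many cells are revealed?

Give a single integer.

Answer: 10

Derivation:
Click 1 (3,0) count=1: revealed 1 new [(3,0)] -> total=1
Click 2 (0,4) count=0: revealed 8 new [(0,1) (0,2) (0,3) (0,4) (1,1) (1,2) (1,3) (1,4)] -> total=9
Click 3 (1,3) count=2: revealed 0 new [(none)] -> total=9
Click 4 (2,3) count=3: revealed 1 new [(2,3)] -> total=10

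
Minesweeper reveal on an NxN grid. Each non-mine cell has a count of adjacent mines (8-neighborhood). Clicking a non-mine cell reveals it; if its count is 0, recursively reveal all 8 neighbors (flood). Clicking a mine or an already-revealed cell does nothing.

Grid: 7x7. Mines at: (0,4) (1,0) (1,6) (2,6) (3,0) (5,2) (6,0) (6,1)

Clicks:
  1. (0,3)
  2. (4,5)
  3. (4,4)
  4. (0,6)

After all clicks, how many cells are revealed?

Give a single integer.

Answer: 34

Derivation:
Click 1 (0,3) count=1: revealed 1 new [(0,3)] -> total=1
Click 2 (4,5) count=0: revealed 32 new [(0,1) (0,2) (1,1) (1,2) (1,3) (1,4) (1,5) (2,1) (2,2) (2,3) (2,4) (2,5) (3,1) (3,2) (3,3) (3,4) (3,5) (3,6) (4,1) (4,2) (4,3) (4,4) (4,5) (4,6) (5,3) (5,4) (5,5) (5,6) (6,3) (6,4) (6,5) (6,6)] -> total=33
Click 3 (4,4) count=0: revealed 0 new [(none)] -> total=33
Click 4 (0,6) count=1: revealed 1 new [(0,6)] -> total=34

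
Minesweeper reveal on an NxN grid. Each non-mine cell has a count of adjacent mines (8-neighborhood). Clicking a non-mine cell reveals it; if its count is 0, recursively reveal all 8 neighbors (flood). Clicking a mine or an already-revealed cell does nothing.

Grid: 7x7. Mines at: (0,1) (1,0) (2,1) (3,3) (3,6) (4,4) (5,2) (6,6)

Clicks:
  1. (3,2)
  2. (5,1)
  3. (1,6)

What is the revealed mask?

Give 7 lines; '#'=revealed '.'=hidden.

Answer: ..#####
..#####
..#####
..#....
.......
.#.....
.......

Derivation:
Click 1 (3,2) count=2: revealed 1 new [(3,2)] -> total=1
Click 2 (5,1) count=1: revealed 1 new [(5,1)] -> total=2
Click 3 (1,6) count=0: revealed 15 new [(0,2) (0,3) (0,4) (0,5) (0,6) (1,2) (1,3) (1,4) (1,5) (1,6) (2,2) (2,3) (2,4) (2,5) (2,6)] -> total=17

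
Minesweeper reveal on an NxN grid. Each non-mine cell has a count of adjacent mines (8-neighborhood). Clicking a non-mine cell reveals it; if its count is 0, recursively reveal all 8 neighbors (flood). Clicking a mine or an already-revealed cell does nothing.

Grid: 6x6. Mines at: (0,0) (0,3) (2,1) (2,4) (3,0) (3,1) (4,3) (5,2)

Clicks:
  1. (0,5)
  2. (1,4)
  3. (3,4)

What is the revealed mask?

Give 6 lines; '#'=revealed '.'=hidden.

Click 1 (0,5) count=0: revealed 4 new [(0,4) (0,5) (1,4) (1,5)] -> total=4
Click 2 (1,4) count=2: revealed 0 new [(none)] -> total=4
Click 3 (3,4) count=2: revealed 1 new [(3,4)] -> total=5

Answer: ....##
....##
......
....#.
......
......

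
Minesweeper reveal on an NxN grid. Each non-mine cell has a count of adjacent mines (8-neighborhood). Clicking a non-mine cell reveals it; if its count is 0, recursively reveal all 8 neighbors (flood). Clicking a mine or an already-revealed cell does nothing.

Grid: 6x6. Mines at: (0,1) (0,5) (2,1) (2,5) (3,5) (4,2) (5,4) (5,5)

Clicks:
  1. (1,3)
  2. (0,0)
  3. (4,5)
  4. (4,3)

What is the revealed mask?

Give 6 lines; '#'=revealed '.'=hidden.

Click 1 (1,3) count=0: revealed 12 new [(0,2) (0,3) (0,4) (1,2) (1,3) (1,4) (2,2) (2,3) (2,4) (3,2) (3,3) (3,4)] -> total=12
Click 2 (0,0) count=1: revealed 1 new [(0,0)] -> total=13
Click 3 (4,5) count=3: revealed 1 new [(4,5)] -> total=14
Click 4 (4,3) count=2: revealed 1 new [(4,3)] -> total=15

Answer: #.###.
..###.
..###.
..###.
...#.#
......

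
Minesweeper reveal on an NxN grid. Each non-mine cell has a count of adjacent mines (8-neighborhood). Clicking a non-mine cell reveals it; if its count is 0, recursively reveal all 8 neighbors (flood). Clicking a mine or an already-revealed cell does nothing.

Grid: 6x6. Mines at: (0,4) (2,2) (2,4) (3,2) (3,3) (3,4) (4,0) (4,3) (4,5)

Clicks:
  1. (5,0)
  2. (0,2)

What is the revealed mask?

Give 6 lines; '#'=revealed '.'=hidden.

Answer: ####..
####..
##....
##....
......
#.....

Derivation:
Click 1 (5,0) count=1: revealed 1 new [(5,0)] -> total=1
Click 2 (0,2) count=0: revealed 12 new [(0,0) (0,1) (0,2) (0,3) (1,0) (1,1) (1,2) (1,3) (2,0) (2,1) (3,0) (3,1)] -> total=13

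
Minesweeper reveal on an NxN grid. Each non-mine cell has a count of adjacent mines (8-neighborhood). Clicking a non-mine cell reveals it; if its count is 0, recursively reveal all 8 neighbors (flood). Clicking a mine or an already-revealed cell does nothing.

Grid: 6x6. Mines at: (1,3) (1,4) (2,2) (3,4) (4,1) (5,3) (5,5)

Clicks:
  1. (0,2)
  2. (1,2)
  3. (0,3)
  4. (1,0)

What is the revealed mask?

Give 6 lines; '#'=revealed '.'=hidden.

Answer: ####..
###...
##....
##....
......
......

Derivation:
Click 1 (0,2) count=1: revealed 1 new [(0,2)] -> total=1
Click 2 (1,2) count=2: revealed 1 new [(1,2)] -> total=2
Click 3 (0,3) count=2: revealed 1 new [(0,3)] -> total=3
Click 4 (1,0) count=0: revealed 8 new [(0,0) (0,1) (1,0) (1,1) (2,0) (2,1) (3,0) (3,1)] -> total=11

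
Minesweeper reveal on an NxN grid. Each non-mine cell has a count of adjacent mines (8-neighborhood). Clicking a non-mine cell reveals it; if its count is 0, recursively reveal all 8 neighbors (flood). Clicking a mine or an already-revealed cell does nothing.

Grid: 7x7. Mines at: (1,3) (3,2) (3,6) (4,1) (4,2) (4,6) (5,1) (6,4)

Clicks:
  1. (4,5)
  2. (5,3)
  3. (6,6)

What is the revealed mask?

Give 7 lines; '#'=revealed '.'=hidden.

Click 1 (4,5) count=2: revealed 1 new [(4,5)] -> total=1
Click 2 (5,3) count=2: revealed 1 new [(5,3)] -> total=2
Click 3 (6,6) count=0: revealed 4 new [(5,5) (5,6) (6,5) (6,6)] -> total=6

Answer: .......
.......
.......
.......
.....#.
...#.##
.....##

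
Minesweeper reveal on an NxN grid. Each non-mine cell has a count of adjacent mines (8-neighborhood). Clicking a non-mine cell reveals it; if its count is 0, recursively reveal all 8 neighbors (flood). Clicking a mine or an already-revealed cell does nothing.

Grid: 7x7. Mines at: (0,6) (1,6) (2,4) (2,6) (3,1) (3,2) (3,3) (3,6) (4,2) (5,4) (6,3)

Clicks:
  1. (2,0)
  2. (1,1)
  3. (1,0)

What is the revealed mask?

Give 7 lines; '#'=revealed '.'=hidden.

Answer: ######.
######.
####...
.......
.......
.......
.......

Derivation:
Click 1 (2,0) count=1: revealed 1 new [(2,0)] -> total=1
Click 2 (1,1) count=0: revealed 15 new [(0,0) (0,1) (0,2) (0,3) (0,4) (0,5) (1,0) (1,1) (1,2) (1,3) (1,4) (1,5) (2,1) (2,2) (2,3)] -> total=16
Click 3 (1,0) count=0: revealed 0 new [(none)] -> total=16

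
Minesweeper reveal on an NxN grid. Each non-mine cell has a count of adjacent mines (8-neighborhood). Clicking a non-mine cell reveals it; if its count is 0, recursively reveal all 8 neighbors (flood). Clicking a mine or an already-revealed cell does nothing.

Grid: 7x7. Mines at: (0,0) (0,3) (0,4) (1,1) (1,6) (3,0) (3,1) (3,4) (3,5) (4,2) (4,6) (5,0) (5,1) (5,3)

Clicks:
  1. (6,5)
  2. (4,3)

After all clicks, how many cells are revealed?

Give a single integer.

Click 1 (6,5) count=0: revealed 6 new [(5,4) (5,5) (5,6) (6,4) (6,5) (6,6)] -> total=6
Click 2 (4,3) count=3: revealed 1 new [(4,3)] -> total=7

Answer: 7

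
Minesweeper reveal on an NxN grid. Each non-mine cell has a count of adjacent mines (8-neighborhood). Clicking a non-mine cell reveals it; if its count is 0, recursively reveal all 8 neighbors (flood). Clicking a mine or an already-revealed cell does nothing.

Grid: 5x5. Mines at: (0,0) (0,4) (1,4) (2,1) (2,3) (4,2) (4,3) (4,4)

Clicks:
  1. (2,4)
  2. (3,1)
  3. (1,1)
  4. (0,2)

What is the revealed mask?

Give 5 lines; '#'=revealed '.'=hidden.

Answer: .###.
.###.
....#
.#...
.....

Derivation:
Click 1 (2,4) count=2: revealed 1 new [(2,4)] -> total=1
Click 2 (3,1) count=2: revealed 1 new [(3,1)] -> total=2
Click 3 (1,1) count=2: revealed 1 new [(1,1)] -> total=3
Click 4 (0,2) count=0: revealed 5 new [(0,1) (0,2) (0,3) (1,2) (1,3)] -> total=8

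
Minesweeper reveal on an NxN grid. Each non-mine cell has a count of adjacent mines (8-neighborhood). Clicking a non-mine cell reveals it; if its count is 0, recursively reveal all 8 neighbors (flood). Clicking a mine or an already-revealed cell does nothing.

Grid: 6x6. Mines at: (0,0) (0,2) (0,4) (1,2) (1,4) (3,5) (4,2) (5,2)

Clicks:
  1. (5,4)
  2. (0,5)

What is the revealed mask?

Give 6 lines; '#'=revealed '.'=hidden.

Click 1 (5,4) count=0: revealed 6 new [(4,3) (4,4) (4,5) (5,3) (5,4) (5,5)] -> total=6
Click 2 (0,5) count=2: revealed 1 new [(0,5)] -> total=7

Answer: .....#
......
......
......
...###
...###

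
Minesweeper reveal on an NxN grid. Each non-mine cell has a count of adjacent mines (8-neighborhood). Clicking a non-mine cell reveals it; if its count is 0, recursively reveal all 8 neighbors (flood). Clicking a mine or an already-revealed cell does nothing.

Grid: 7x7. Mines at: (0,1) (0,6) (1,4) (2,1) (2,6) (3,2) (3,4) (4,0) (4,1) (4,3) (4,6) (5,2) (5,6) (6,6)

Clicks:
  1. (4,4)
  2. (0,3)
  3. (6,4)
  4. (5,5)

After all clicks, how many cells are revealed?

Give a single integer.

Click 1 (4,4) count=2: revealed 1 new [(4,4)] -> total=1
Click 2 (0,3) count=1: revealed 1 new [(0,3)] -> total=2
Click 3 (6,4) count=0: revealed 6 new [(5,3) (5,4) (5,5) (6,3) (6,4) (6,5)] -> total=8
Click 4 (5,5) count=3: revealed 0 new [(none)] -> total=8

Answer: 8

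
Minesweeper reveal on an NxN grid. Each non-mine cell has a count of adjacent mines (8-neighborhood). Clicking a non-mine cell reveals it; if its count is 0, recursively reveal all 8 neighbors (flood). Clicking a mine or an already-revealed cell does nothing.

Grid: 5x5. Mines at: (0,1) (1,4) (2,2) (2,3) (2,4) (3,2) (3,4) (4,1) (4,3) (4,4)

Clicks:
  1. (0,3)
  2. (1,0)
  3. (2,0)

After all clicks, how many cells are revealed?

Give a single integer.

Click 1 (0,3) count=1: revealed 1 new [(0,3)] -> total=1
Click 2 (1,0) count=1: revealed 1 new [(1,0)] -> total=2
Click 3 (2,0) count=0: revealed 5 new [(1,1) (2,0) (2,1) (3,0) (3,1)] -> total=7

Answer: 7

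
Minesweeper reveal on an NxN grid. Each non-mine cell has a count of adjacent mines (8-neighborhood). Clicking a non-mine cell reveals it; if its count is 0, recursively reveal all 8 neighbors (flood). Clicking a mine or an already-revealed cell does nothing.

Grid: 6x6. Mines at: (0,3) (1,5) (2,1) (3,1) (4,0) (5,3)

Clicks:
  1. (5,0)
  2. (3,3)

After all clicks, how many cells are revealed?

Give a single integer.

Click 1 (5,0) count=1: revealed 1 new [(5,0)] -> total=1
Click 2 (3,3) count=0: revealed 17 new [(1,2) (1,3) (1,4) (2,2) (2,3) (2,4) (2,5) (3,2) (3,3) (3,4) (3,5) (4,2) (4,3) (4,4) (4,5) (5,4) (5,5)] -> total=18

Answer: 18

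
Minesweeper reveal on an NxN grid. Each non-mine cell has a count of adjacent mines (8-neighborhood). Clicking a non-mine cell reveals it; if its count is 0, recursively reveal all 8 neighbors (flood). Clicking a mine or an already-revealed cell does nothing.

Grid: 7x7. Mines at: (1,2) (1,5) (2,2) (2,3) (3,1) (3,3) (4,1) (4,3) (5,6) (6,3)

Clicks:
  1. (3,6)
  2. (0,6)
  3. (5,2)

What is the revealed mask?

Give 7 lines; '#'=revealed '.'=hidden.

Click 1 (3,6) count=0: revealed 9 new [(2,4) (2,5) (2,6) (3,4) (3,5) (3,6) (4,4) (4,5) (4,6)] -> total=9
Click 2 (0,6) count=1: revealed 1 new [(0,6)] -> total=10
Click 3 (5,2) count=3: revealed 1 new [(5,2)] -> total=11

Answer: ......#
.......
....###
....###
....###
..#....
.......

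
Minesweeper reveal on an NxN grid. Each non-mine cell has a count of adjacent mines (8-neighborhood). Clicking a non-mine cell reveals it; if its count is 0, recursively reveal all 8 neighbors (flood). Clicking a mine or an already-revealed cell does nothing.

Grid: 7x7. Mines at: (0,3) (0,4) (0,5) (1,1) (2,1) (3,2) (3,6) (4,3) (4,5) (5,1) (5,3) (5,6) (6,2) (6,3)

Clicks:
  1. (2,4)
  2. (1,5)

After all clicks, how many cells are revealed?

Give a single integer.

Answer: 9

Derivation:
Click 1 (2,4) count=0: revealed 9 new [(1,3) (1,4) (1,5) (2,3) (2,4) (2,5) (3,3) (3,4) (3,5)] -> total=9
Click 2 (1,5) count=2: revealed 0 new [(none)] -> total=9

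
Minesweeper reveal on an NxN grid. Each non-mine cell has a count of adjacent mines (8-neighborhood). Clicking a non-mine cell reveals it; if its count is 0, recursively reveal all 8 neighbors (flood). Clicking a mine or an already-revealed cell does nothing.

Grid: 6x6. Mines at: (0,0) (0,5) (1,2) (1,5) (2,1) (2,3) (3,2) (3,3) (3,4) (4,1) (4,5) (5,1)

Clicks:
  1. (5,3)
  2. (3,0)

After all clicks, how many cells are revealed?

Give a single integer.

Click 1 (5,3) count=0: revealed 6 new [(4,2) (4,3) (4,4) (5,2) (5,3) (5,4)] -> total=6
Click 2 (3,0) count=2: revealed 1 new [(3,0)] -> total=7

Answer: 7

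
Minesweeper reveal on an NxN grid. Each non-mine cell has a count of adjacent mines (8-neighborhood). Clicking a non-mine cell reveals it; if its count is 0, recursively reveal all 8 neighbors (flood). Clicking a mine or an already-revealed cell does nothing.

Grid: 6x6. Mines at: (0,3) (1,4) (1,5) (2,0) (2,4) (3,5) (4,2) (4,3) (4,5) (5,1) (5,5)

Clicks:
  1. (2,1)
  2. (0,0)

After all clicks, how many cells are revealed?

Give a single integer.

Click 1 (2,1) count=1: revealed 1 new [(2,1)] -> total=1
Click 2 (0,0) count=0: revealed 6 new [(0,0) (0,1) (0,2) (1,0) (1,1) (1,2)] -> total=7

Answer: 7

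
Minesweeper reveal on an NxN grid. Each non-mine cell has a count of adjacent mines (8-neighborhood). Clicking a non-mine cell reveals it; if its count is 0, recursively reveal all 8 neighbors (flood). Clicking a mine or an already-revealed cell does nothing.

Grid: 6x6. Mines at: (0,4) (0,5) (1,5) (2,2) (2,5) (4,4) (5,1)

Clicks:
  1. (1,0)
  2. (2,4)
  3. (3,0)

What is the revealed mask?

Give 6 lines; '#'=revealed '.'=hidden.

Click 1 (1,0) count=0: revealed 14 new [(0,0) (0,1) (0,2) (0,3) (1,0) (1,1) (1,2) (1,3) (2,0) (2,1) (3,0) (3,1) (4,0) (4,1)] -> total=14
Click 2 (2,4) count=2: revealed 1 new [(2,4)] -> total=15
Click 3 (3,0) count=0: revealed 0 new [(none)] -> total=15

Answer: ####..
####..
##..#.
##....
##....
......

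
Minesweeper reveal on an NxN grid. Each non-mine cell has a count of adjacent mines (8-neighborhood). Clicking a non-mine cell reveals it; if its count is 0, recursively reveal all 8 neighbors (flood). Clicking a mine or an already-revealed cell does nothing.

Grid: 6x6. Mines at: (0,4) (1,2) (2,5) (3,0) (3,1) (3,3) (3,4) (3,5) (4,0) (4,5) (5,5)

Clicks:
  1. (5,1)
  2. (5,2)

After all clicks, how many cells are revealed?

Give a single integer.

Click 1 (5,1) count=1: revealed 1 new [(5,1)] -> total=1
Click 2 (5,2) count=0: revealed 7 new [(4,1) (4,2) (4,3) (4,4) (5,2) (5,3) (5,4)] -> total=8

Answer: 8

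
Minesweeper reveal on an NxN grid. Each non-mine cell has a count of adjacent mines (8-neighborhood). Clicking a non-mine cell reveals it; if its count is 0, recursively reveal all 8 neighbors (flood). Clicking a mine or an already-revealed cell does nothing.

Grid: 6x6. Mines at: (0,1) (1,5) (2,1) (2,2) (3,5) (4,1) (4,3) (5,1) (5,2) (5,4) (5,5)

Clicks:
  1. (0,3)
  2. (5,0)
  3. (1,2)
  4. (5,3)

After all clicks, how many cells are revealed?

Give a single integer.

Answer: 8

Derivation:
Click 1 (0,3) count=0: revealed 6 new [(0,2) (0,3) (0,4) (1,2) (1,3) (1,4)] -> total=6
Click 2 (5,0) count=2: revealed 1 new [(5,0)] -> total=7
Click 3 (1,2) count=3: revealed 0 new [(none)] -> total=7
Click 4 (5,3) count=3: revealed 1 new [(5,3)] -> total=8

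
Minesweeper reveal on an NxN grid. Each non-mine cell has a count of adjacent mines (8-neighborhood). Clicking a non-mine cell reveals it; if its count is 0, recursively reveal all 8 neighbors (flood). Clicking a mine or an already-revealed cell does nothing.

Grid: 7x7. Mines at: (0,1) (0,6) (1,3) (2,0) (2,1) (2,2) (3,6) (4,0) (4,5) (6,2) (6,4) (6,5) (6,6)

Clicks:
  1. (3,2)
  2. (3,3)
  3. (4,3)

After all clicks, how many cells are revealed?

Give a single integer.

Answer: 12

Derivation:
Click 1 (3,2) count=2: revealed 1 new [(3,2)] -> total=1
Click 2 (3,3) count=1: revealed 1 new [(3,3)] -> total=2
Click 3 (4,3) count=0: revealed 10 new [(3,1) (3,4) (4,1) (4,2) (4,3) (4,4) (5,1) (5,2) (5,3) (5,4)] -> total=12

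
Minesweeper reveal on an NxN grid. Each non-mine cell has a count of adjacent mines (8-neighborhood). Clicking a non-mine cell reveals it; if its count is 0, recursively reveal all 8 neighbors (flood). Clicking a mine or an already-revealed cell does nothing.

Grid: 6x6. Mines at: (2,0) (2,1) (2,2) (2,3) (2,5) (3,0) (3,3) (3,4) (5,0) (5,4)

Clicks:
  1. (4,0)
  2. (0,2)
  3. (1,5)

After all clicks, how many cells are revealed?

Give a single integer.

Answer: 13

Derivation:
Click 1 (4,0) count=2: revealed 1 new [(4,0)] -> total=1
Click 2 (0,2) count=0: revealed 12 new [(0,0) (0,1) (0,2) (0,3) (0,4) (0,5) (1,0) (1,1) (1,2) (1,3) (1,4) (1,5)] -> total=13
Click 3 (1,5) count=1: revealed 0 new [(none)] -> total=13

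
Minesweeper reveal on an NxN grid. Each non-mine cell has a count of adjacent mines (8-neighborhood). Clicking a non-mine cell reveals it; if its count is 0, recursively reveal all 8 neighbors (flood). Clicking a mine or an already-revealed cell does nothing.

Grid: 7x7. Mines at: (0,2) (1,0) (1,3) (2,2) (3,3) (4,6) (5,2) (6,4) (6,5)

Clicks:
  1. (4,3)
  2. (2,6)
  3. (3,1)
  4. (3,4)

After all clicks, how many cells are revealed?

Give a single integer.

Answer: 14

Derivation:
Click 1 (4,3) count=2: revealed 1 new [(4,3)] -> total=1
Click 2 (2,6) count=0: revealed 12 new [(0,4) (0,5) (0,6) (1,4) (1,5) (1,6) (2,4) (2,5) (2,6) (3,4) (3,5) (3,6)] -> total=13
Click 3 (3,1) count=1: revealed 1 new [(3,1)] -> total=14
Click 4 (3,4) count=1: revealed 0 new [(none)] -> total=14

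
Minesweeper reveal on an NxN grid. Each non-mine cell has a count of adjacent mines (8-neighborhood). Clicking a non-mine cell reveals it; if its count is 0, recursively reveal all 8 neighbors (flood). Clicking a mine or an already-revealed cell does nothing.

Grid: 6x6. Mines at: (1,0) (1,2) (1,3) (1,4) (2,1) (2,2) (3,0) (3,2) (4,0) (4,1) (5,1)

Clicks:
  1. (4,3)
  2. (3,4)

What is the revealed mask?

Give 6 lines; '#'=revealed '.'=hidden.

Click 1 (4,3) count=1: revealed 1 new [(4,3)] -> total=1
Click 2 (3,4) count=0: revealed 13 new [(2,3) (2,4) (2,5) (3,3) (3,4) (3,5) (4,2) (4,4) (4,5) (5,2) (5,3) (5,4) (5,5)] -> total=14

Answer: ......
......
...###
...###
..####
..####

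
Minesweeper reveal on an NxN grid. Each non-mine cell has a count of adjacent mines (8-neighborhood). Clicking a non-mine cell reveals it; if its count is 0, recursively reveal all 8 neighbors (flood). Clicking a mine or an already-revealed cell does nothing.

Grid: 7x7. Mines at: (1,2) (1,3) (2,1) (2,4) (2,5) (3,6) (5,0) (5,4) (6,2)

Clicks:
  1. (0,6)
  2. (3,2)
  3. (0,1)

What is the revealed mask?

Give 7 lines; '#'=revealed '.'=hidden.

Click 1 (0,6) count=0: revealed 6 new [(0,4) (0,5) (0,6) (1,4) (1,5) (1,6)] -> total=6
Click 2 (3,2) count=1: revealed 1 new [(3,2)] -> total=7
Click 3 (0,1) count=1: revealed 1 new [(0,1)] -> total=8

Answer: .#..###
....###
.......
..#....
.......
.......
.......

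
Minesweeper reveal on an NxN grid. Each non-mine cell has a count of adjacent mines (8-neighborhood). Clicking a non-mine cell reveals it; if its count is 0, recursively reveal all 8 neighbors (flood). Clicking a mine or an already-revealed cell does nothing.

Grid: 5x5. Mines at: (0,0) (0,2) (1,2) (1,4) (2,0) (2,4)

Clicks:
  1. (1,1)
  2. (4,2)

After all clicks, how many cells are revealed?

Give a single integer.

Click 1 (1,1) count=4: revealed 1 new [(1,1)] -> total=1
Click 2 (4,2) count=0: revealed 13 new [(2,1) (2,2) (2,3) (3,0) (3,1) (3,2) (3,3) (3,4) (4,0) (4,1) (4,2) (4,3) (4,4)] -> total=14

Answer: 14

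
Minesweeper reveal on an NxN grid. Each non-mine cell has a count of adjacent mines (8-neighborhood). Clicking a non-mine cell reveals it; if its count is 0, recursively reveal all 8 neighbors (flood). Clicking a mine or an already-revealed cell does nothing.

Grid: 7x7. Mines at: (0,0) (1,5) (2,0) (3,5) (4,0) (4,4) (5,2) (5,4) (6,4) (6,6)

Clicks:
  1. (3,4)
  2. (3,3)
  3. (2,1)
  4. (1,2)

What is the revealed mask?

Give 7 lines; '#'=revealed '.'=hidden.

Answer: .####..
.####..
.####..
.####..
.###...
.......
.......

Derivation:
Click 1 (3,4) count=2: revealed 1 new [(3,4)] -> total=1
Click 2 (3,3) count=1: revealed 1 new [(3,3)] -> total=2
Click 3 (2,1) count=1: revealed 1 new [(2,1)] -> total=3
Click 4 (1,2) count=0: revealed 16 new [(0,1) (0,2) (0,3) (0,4) (1,1) (1,2) (1,3) (1,4) (2,2) (2,3) (2,4) (3,1) (3,2) (4,1) (4,2) (4,3)] -> total=19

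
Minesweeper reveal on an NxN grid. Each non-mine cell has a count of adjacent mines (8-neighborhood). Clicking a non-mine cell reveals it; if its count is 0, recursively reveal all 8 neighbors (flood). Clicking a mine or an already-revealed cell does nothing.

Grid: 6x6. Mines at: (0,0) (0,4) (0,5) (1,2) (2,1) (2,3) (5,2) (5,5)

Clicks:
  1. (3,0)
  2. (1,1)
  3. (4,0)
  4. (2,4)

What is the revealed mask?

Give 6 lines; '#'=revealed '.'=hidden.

Click 1 (3,0) count=1: revealed 1 new [(3,0)] -> total=1
Click 2 (1,1) count=3: revealed 1 new [(1,1)] -> total=2
Click 3 (4,0) count=0: revealed 5 new [(3,1) (4,0) (4,1) (5,0) (5,1)] -> total=7
Click 4 (2,4) count=1: revealed 1 new [(2,4)] -> total=8

Answer: ......
.#....
....#.
##....
##....
##....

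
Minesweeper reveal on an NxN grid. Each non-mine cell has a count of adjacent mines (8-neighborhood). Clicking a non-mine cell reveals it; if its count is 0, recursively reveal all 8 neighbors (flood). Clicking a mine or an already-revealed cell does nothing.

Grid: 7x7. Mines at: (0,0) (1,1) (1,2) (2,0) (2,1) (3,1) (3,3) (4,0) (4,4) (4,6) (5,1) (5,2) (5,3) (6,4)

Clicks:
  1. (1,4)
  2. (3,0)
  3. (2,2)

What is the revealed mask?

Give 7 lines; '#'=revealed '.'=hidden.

Click 1 (1,4) count=0: revealed 15 new [(0,3) (0,4) (0,5) (0,6) (1,3) (1,4) (1,5) (1,6) (2,3) (2,4) (2,5) (2,6) (3,4) (3,5) (3,6)] -> total=15
Click 2 (3,0) count=4: revealed 1 new [(3,0)] -> total=16
Click 3 (2,2) count=5: revealed 1 new [(2,2)] -> total=17

Answer: ...####
...####
..#####
#...###
.......
.......
.......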